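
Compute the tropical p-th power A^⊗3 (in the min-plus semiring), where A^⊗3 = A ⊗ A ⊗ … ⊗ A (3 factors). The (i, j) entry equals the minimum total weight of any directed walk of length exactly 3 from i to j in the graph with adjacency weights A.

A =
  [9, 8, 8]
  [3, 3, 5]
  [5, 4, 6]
A^⊗3 =
  [14, 14, 16]
  [9, 9, 11]
  [10, 10, 12]

Each entry (A^⊗3)_ij equals the minimum over all length-3 walks i = v_0 → v_1 → … → v_3 = j of Σ_t A[v_t][v_{t+1}]. For example, for (i, j) = (0, 2) we minimise over 9 possible intermediate vertex sequences; the minimum is 16, attained along the walk 0 → 1 → 1 → 2.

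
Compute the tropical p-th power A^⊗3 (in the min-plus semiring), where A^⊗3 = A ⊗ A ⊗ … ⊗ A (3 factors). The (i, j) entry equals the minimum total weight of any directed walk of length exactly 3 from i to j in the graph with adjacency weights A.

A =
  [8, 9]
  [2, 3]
A^⊗3 =
  [14, 15]
  [8, 9]

Each entry (A^⊗3)_ij equals the minimum over all length-3 walks i = v_0 → v_1 → … → v_3 = j of Σ_t A[v_t][v_{t+1}]. For example, for (i, j) = (0, 1) we minimise over 4 possible intermediate vertex sequences; the minimum is 15, attained along the walk 0 → 1 → 1 → 1.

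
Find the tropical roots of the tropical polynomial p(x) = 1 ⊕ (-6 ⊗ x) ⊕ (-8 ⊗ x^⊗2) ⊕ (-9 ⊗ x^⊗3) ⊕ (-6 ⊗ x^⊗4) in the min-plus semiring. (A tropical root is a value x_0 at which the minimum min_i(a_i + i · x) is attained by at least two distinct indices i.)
Roots: {-3, 1, 2, 7}

Each tropical root is a break point of the lower envelope of the lines y = a_i + i · x (there are 5 lines, with slopes 0, 1, ..., 4). Only the lines that attain the minimum somewhere contribute to roots; other lines are dominated. Here the surviving (envelope) indices are i = 4, i = 3, i = 2, i = 1, i = 0.
Intersections between consecutive envelope lines give the roots: for adjacent envelope indices i < j the intersection is x = (a_i − a_j) / (j − i). Reading off the sorted break points: {-3, 1, 2, 7}.
Verification: at each break x_0, at least two indices attain the minimum of min_i(a_i + i · x_0).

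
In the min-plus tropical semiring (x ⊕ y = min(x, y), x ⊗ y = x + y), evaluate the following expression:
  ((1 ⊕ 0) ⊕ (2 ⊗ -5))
((1 ⊕ 0) ⊕ (2 ⊗ -5)) = -3

Expand innermost to outermost. Recall ⊕ takes the minimum of its arguments and ⊗ takes their sum. Working out the expression ((1 ⊕ 0) ⊕ (2 ⊗ -5)) gives -3.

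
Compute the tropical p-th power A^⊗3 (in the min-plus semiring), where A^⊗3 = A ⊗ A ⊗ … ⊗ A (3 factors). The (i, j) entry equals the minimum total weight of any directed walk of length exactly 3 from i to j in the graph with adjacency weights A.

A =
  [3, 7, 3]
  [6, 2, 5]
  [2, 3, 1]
A^⊗3 =
  [6, 7, 5]
  [8, 6, 7]
  [4, 5, 3]

Each entry (A^⊗3)_ij equals the minimum over all length-3 walks i = v_0 → v_1 → … → v_3 = j of Σ_t A[v_t][v_{t+1}]. For example, for (i, j) = (0, 2) we minimise over 9 possible intermediate vertex sequences; the minimum is 5, attained along the walk 0 → 2 → 2 → 2.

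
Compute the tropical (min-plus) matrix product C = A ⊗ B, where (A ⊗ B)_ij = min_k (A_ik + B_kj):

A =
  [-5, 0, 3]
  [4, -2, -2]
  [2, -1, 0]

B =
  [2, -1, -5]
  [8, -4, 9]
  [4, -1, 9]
A ⊗ B =
  [-3, -6, -10]
  [2, -6, -1]
  [4, -5, -3]

Apply the min-plus product entry-by-entry:
  C[0][0] = min over k of (A[0][0] + B[0][0] = -5 + 2 = -3, A[0][1] + B[1][0] = 0 + 8 = 8, A[0][2] + B[2][0] = 3 + 4 = 7) = -3 (attained at k = 0)
  C[0][1] = min over k of (A[0][0] + B[0][1] = -5 + -1 = -6, A[0][1] + B[1][1] = 0 + -4 = -4, A[0][2] + B[2][1] = 3 + -1 = 2) = -6 (attained at k = 0)
  C[0][2] = min over k of (A[0][0] + B[0][2] = -5 + -5 = -10, A[0][1] + B[1][2] = 0 + 9 = 9, A[0][2] + B[2][2] = 3 + 9 = 12) = -10 (attained at k = 0)
  C[1][0] = min over k of (A[1][0] + B[0][0] = 4 + 2 = 6, A[1][1] + B[1][0] = -2 + 8 = 6, A[1][2] + B[2][0] = -2 + 4 = 2) = 2 (attained at k = 2)
  C[1][1] = min over k of (A[1][0] + B[0][1] = 4 + -1 = 3, A[1][1] + B[1][1] = -2 + -4 = -6, A[1][2] + B[2][1] = -2 + -1 = -3) = -6 (attained at k = 1)
  C[1][2] = min over k of (A[1][0] + B[0][2] = 4 + -5 = -1, A[1][1] + B[1][2] = -2 + 9 = 7, A[1][2] + B[2][2] = -2 + 9 = 7) = -1 (attained at k = 0)
  C[2][0] = min over k of (A[2][0] + B[0][0] = 2 + 2 = 4, A[2][1] + B[1][0] = -1 + 8 = 7, A[2][2] + B[2][0] = 0 + 4 = 4) = 4 (attained at k = 0)
  C[2][1] = min over k of (A[2][0] + B[0][1] = 2 + -1 = 1, A[2][1] + B[1][1] = -1 + -4 = -5, A[2][2] + B[2][1] = 0 + -1 = -1) = -5 (attained at k = 1)
  C[2][2] = min over k of (A[2][0] + B[0][2] = 2 + -5 = -3, A[2][1] + B[1][2] = -1 + 9 = 8, A[2][2] + B[2][2] = 0 + 9 = 9) = -3 (attained at k = 0)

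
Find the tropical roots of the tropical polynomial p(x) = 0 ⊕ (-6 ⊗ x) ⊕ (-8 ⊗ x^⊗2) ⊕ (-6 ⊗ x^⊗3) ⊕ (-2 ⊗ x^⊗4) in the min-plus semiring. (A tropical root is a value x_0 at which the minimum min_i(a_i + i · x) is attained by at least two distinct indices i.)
Roots: {-4, -2, 2, 6}

Each tropical root is a break point of the lower envelope of the lines y = a_i + i · x (there are 5 lines, with slopes 0, 1, ..., 4). Only the lines that attain the minimum somewhere contribute to roots; other lines are dominated. Here the surviving (envelope) indices are i = 4, i = 3, i = 2, i = 1, i = 0.
Intersections between consecutive envelope lines give the roots: for adjacent envelope indices i < j the intersection is x = (a_i − a_j) / (j − i). Reading off the sorted break points: {-4, -2, 2, 6}.
Verification: at each break x_0, at least two indices attain the minimum of min_i(a_i + i · x_0).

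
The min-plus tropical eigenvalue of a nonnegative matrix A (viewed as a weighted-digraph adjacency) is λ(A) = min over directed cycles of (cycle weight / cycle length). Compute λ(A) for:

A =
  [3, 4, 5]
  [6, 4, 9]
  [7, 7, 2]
λ(A) = 2

Enumerate directed cycles and compute their means (weight / length). Sample:
  cycle 0 → 0: weight = 3, length = 1, mean = 3/1 ≈ 3.000
  cycle 1 → 1: weight = 4, length = 1, mean = 4/1 ≈ 4.000
  cycle 2 → 2: weight = 2, length = 1, mean = 2/1 ≈ 2.000
  cycle 0 → 1 → 0: weight = 10, length = 2, mean = 10/2 ≈ 5.000
  cycle 0 → 2 → 0: weight = 12, length = 2, mean = 12/2 ≈ 6.000
  cycle 1 → 0 → 1: weight = 10, length = 2, mean = 10/2 ≈ 5.000
Minimum mean = 2.000, attained e.g. along the cycle 2 → 2 with weight 2 and length 1. So λ(A) = 2/1 = 2.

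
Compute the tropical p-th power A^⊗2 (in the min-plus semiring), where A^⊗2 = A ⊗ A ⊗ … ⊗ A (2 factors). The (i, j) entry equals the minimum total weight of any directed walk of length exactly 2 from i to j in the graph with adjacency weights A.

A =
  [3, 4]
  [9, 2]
A^⊗2 =
  [6, 6]
  [11, 4]

Each entry (A^⊗2)_ij equals the minimum over all length-2 walks i = v_0 → v_1 → … → v_2 = j of Σ_t A[v_t][v_{t+1}]. For example, for (i, j) = (0, 1) we minimise over 2 possible intermediate vertex sequences; the minimum is 6, attained along the walk 0 → 1 → 1.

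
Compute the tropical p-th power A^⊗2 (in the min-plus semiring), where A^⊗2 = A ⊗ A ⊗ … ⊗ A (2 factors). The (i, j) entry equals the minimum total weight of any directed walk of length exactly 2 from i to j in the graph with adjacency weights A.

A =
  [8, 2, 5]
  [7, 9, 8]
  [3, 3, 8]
A^⊗2 =
  [8, 8, 10]
  [11, 9, 12]
  [10, 5, 8]

Each entry (A^⊗2)_ij equals the minimum over all length-2 walks i = v_0 → v_1 → … → v_2 = j of Σ_t A[v_t][v_{t+1}]. For example, for (i, j) = (0, 2) we minimise over 3 possible intermediate vertex sequences; the minimum is 10, attained along the walk 0 → 1 → 2.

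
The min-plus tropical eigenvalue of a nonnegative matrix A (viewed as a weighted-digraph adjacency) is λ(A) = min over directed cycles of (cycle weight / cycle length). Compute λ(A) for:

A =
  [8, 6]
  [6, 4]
λ(A) = 4

Enumerate directed cycles and compute their means (weight / length). Sample:
  cycle 0 → 0: weight = 8, length = 1, mean = 8/1 ≈ 8.000
  cycle 1 → 1: weight = 4, length = 1, mean = 4/1 ≈ 4.000
  cycle 0 → 1 → 0: weight = 12, length = 2, mean = 12/2 ≈ 6.000
  cycle 1 → 0 → 1: weight = 12, length = 2, mean = 12/2 ≈ 6.000
Minimum mean = 4.000, attained e.g. along the cycle 1 → 1 with weight 4 and length 1. So λ(A) = 4/1 = 4.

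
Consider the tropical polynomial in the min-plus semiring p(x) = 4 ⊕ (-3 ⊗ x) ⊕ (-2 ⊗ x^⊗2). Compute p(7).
p(7) = 4

A tropical monomial a ⊗ x^⊗i evaluates to a + i · x. Evaluating each term at x = 7:
  Term 0 contributes 4 + 0 · 7 = 4
  Term 1 contributes -3 + 1 · 7 = 4
  Term 2 contributes -2 + 2 · 7 = 12
p(7) = ⊕ of these = min[4, 4, 12] = 4.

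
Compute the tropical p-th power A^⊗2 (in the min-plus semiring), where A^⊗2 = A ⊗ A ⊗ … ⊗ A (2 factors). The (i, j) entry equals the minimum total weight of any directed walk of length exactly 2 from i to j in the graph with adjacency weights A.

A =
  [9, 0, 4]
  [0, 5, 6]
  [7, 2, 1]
A^⊗2 =
  [0, 5, 5]
  [5, 0, 4]
  [2, 3, 2]

Each entry (A^⊗2)_ij equals the minimum over all length-2 walks i = v_0 → v_1 → … → v_2 = j of Σ_t A[v_t][v_{t+1}]. For example, for (i, j) = (0, 2) we minimise over 3 possible intermediate vertex sequences; the minimum is 5, attained along the walk 0 → 2 → 2.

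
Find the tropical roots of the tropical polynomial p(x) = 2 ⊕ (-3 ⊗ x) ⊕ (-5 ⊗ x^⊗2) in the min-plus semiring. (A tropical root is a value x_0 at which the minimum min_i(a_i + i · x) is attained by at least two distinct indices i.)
Roots: {2, 5}

Each tropical root is a break point of the lower envelope of the lines y = a_i + i · x (there are 3 lines, with slopes 0, 1, ..., 2). Only the lines that attain the minimum somewhere contribute to roots; other lines are dominated. Here the surviving (envelope) indices are i = 2, i = 1, i = 0.
Intersections between consecutive envelope lines give the roots: for adjacent envelope indices i < j the intersection is x = (a_i − a_j) / (j − i). Reading off the sorted break points: {2, 5}.
Verification: at each break x_0, at least two indices attain the minimum of min_i(a_i + i · x_0).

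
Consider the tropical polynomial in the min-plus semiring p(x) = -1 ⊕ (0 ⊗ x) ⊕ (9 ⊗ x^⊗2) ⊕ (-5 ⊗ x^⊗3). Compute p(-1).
p(-1) = -8

A tropical monomial a ⊗ x^⊗i evaluates to a + i · x. Evaluating each term at x = -1:
  Term 0 contributes -1 + 0 · -1 = -1
  Term 1 contributes 0 + 1 · -1 = -1
  Term 2 contributes 9 + 2 · -1 = 7
  Term 3 contributes -5 + 3 · -1 = -8
p(-1) = ⊕ of these = min[-1, -1, 7, -8] = -8.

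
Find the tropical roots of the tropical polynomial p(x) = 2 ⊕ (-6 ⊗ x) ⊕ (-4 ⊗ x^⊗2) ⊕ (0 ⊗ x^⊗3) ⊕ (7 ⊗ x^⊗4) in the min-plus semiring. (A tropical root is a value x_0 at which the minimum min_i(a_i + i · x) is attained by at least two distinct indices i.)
Roots: {-7, -4, -2, 8}

Each tropical root is a break point of the lower envelope of the lines y = a_i + i · x (there are 5 lines, with slopes 0, 1, ..., 4). Only the lines that attain the minimum somewhere contribute to roots; other lines are dominated. Here the surviving (envelope) indices are i = 4, i = 3, i = 2, i = 1, i = 0.
Intersections between consecutive envelope lines give the roots: for adjacent envelope indices i < j the intersection is x = (a_i − a_j) / (j − i). Reading off the sorted break points: {-7, -4, -2, 8}.
Verification: at each break x_0, at least two indices attain the minimum of min_i(a_i + i · x_0).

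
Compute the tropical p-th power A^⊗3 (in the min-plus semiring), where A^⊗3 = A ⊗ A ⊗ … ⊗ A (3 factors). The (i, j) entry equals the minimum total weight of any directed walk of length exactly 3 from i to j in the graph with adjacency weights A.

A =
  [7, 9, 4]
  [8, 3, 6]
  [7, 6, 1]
A^⊗3 =
  [12, 11, 6]
  [14, 9, 8]
  [9, 8, 3]

Each entry (A^⊗3)_ij equals the minimum over all length-3 walks i = v_0 → v_1 → … → v_3 = j of Σ_t A[v_t][v_{t+1}]. For example, for (i, j) = (0, 2) we minimise over 9 possible intermediate vertex sequences; the minimum is 6, attained along the walk 0 → 2 → 2 → 2.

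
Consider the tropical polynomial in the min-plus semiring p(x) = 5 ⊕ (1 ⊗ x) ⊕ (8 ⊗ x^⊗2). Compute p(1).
p(1) = 2

A tropical monomial a ⊗ x^⊗i evaluates to a + i · x. Evaluating each term at x = 1:
  Term 0 contributes 5 + 0 · 1 = 5
  Term 1 contributes 1 + 1 · 1 = 2
  Term 2 contributes 8 + 2 · 1 = 10
p(1) = ⊕ of these = min[5, 2, 10] = 2.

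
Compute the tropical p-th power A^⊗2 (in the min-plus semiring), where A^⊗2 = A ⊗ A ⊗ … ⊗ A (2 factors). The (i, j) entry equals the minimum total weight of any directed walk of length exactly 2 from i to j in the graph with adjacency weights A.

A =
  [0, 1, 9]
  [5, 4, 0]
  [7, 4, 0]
A^⊗2 =
  [0, 1, 1]
  [5, 4, 0]
  [7, 4, 0]

Each entry (A^⊗2)_ij equals the minimum over all length-2 walks i = v_0 → v_1 → … → v_2 = j of Σ_t A[v_t][v_{t+1}]. For example, for (i, j) = (0, 2) we minimise over 3 possible intermediate vertex sequences; the minimum is 1, attained along the walk 0 → 1 → 2.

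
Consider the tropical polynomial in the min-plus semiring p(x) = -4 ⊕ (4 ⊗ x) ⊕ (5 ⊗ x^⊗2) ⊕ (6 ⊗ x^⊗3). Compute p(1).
p(1) = -4

A tropical monomial a ⊗ x^⊗i evaluates to a + i · x. Evaluating each term at x = 1:
  Term 0 contributes -4 + 0 · 1 = -4
  Term 1 contributes 4 + 1 · 1 = 5
  Term 2 contributes 5 + 2 · 1 = 7
  Term 3 contributes 6 + 3 · 1 = 9
p(1) = ⊕ of these = min[-4, 5, 7, 9] = -4.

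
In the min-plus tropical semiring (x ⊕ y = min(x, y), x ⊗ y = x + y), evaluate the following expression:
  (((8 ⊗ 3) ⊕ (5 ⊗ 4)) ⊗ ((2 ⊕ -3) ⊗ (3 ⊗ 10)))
(((8 ⊗ 3) ⊕ (5 ⊗ 4)) ⊗ ((2 ⊕ -3) ⊗ (3 ⊗ 10))) = 19

Expand innermost to outermost. Recall ⊕ takes the minimum of its arguments and ⊗ takes their sum. Working out the expression (((8 ⊗ 3) ⊕ (5 ⊗ 4)) ⊗ ((2 ⊕ -3) ⊗ (3 ⊗ 10))) gives 19.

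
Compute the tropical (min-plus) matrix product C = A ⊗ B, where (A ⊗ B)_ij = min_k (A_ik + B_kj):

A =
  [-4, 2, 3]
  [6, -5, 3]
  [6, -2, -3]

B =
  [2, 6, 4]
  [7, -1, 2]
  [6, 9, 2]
A ⊗ B =
  [-2, 1, 0]
  [2, -6, -3]
  [3, -3, -1]

Apply the min-plus product entry-by-entry:
  C[0][0] = min over k of (A[0][0] + B[0][0] = -4 + 2 = -2, A[0][1] + B[1][0] = 2 + 7 = 9, A[0][2] + B[2][0] = 3 + 6 = 9) = -2 (attained at k = 0)
  C[0][1] = min over k of (A[0][0] + B[0][1] = -4 + 6 = 2, A[0][1] + B[1][1] = 2 + -1 = 1, A[0][2] + B[2][1] = 3 + 9 = 12) = 1 (attained at k = 1)
  C[0][2] = min over k of (A[0][0] + B[0][2] = -4 + 4 = 0, A[0][1] + B[1][2] = 2 + 2 = 4, A[0][2] + B[2][2] = 3 + 2 = 5) = 0 (attained at k = 0)
  C[1][0] = min over k of (A[1][0] + B[0][0] = 6 + 2 = 8, A[1][1] + B[1][0] = -5 + 7 = 2, A[1][2] + B[2][0] = 3 + 6 = 9) = 2 (attained at k = 1)
  C[1][1] = min over k of (A[1][0] + B[0][1] = 6 + 6 = 12, A[1][1] + B[1][1] = -5 + -1 = -6, A[1][2] + B[2][1] = 3 + 9 = 12) = -6 (attained at k = 1)
  C[1][2] = min over k of (A[1][0] + B[0][2] = 6 + 4 = 10, A[1][1] + B[1][2] = -5 + 2 = -3, A[1][2] + B[2][2] = 3 + 2 = 5) = -3 (attained at k = 1)
  C[2][0] = min over k of (A[2][0] + B[0][0] = 6 + 2 = 8, A[2][1] + B[1][0] = -2 + 7 = 5, A[2][2] + B[2][0] = -3 + 6 = 3) = 3 (attained at k = 2)
  C[2][1] = min over k of (A[2][0] + B[0][1] = 6 + 6 = 12, A[2][1] + B[1][1] = -2 + -1 = -3, A[2][2] + B[2][1] = -3 + 9 = 6) = -3 (attained at k = 1)
  C[2][2] = min over k of (A[2][0] + B[0][2] = 6 + 4 = 10, A[2][1] + B[1][2] = -2 + 2 = 0, A[2][2] + B[2][2] = -3 + 2 = -1) = -1 (attained at k = 2)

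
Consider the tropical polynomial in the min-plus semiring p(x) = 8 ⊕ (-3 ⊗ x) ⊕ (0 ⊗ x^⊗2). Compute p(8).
p(8) = 5

A tropical monomial a ⊗ x^⊗i evaluates to a + i · x. Evaluating each term at x = 8:
  Term 0 contributes 8 + 0 · 8 = 8
  Term 1 contributes -3 + 1 · 8 = 5
  Term 2 contributes 0 + 2 · 8 = 16
p(8) = ⊕ of these = min[8, 5, 16] = 5.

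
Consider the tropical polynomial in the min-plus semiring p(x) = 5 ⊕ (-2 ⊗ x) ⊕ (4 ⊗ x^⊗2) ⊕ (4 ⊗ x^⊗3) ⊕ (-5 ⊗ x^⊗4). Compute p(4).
p(4) = 2

A tropical monomial a ⊗ x^⊗i evaluates to a + i · x. Evaluating each term at x = 4:
  Term 0 contributes 5 + 0 · 4 = 5
  Term 1 contributes -2 + 1 · 4 = 2
  Term 2 contributes 4 + 2 · 4 = 12
  Term 3 contributes 4 + 3 · 4 = 16
  Term 4 contributes -5 + 4 · 4 = 11
p(4) = ⊕ of these = min[5, 2, 12, 16, 11] = 2.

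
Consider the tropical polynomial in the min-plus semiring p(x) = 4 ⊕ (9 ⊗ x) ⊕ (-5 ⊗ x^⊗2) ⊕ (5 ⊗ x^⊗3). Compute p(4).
p(4) = 3

A tropical monomial a ⊗ x^⊗i evaluates to a + i · x. Evaluating each term at x = 4:
  Term 0 contributes 4 + 0 · 4 = 4
  Term 1 contributes 9 + 1 · 4 = 13
  Term 2 contributes -5 + 2 · 4 = 3
  Term 3 contributes 5 + 3 · 4 = 17
p(4) = ⊕ of these = min[4, 13, 3, 17] = 3.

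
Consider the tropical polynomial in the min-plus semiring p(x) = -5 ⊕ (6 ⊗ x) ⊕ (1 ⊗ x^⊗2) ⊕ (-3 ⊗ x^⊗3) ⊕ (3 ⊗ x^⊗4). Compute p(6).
p(6) = -5

A tropical monomial a ⊗ x^⊗i evaluates to a + i · x. Evaluating each term at x = 6:
  Term 0 contributes -5 + 0 · 6 = -5
  Term 1 contributes 6 + 1 · 6 = 12
  Term 2 contributes 1 + 2 · 6 = 13
  Term 3 contributes -3 + 3 · 6 = 15
  Term 4 contributes 3 + 4 · 6 = 27
p(6) = ⊕ of these = min[-5, 12, 13, 15, 27] = -5.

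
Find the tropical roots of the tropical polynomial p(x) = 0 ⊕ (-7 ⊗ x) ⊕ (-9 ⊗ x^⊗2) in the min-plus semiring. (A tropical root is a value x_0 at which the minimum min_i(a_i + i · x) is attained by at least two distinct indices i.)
Roots: {2, 7}

Each tropical root is a break point of the lower envelope of the lines y = a_i + i · x (there are 3 lines, with slopes 0, 1, ..., 2). Only the lines that attain the minimum somewhere contribute to roots; other lines are dominated. Here the surviving (envelope) indices are i = 2, i = 1, i = 0.
Intersections between consecutive envelope lines give the roots: for adjacent envelope indices i < j the intersection is x = (a_i − a_j) / (j − i). Reading off the sorted break points: {2, 7}.
Verification: at each break x_0, at least two indices attain the minimum of min_i(a_i + i · x_0).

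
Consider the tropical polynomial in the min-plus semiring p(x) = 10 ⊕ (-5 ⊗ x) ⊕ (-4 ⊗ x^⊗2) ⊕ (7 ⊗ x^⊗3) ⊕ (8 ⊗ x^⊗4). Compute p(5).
p(5) = 0

A tropical monomial a ⊗ x^⊗i evaluates to a + i · x. Evaluating each term at x = 5:
  Term 0 contributes 10 + 0 · 5 = 10
  Term 1 contributes -5 + 1 · 5 = 0
  Term 2 contributes -4 + 2 · 5 = 6
  Term 3 contributes 7 + 3 · 5 = 22
  Term 4 contributes 8 + 4 · 5 = 28
p(5) = ⊕ of these = min[10, 0, 6, 22, 28] = 0.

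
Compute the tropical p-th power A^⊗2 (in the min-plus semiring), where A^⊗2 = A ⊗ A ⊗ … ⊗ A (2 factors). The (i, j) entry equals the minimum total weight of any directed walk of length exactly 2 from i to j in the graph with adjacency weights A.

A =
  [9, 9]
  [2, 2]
A^⊗2 =
  [11, 11]
  [4, 4]

Each entry (A^⊗2)_ij equals the minimum over all length-2 walks i = v_0 → v_1 → … → v_2 = j of Σ_t A[v_t][v_{t+1}]. For example, for (i, j) = (0, 1) we minimise over 2 possible intermediate vertex sequences; the minimum is 11, attained along the walk 0 → 1 → 1.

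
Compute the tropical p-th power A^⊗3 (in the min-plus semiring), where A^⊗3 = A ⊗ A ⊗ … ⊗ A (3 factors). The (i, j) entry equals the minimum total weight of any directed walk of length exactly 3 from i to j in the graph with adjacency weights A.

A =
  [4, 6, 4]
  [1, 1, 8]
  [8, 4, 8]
A^⊗3 =
  [8, 8, 11]
  [3, 3, 6]
  [6, 6, 9]

Each entry (A^⊗3)_ij equals the minimum over all length-3 walks i = v_0 → v_1 → … → v_3 = j of Σ_t A[v_t][v_{t+1}]. For example, for (i, j) = (0, 2) we minimise over 9 possible intermediate vertex sequences; the minimum is 11, attained along the walk 0 → 1 → 0 → 2.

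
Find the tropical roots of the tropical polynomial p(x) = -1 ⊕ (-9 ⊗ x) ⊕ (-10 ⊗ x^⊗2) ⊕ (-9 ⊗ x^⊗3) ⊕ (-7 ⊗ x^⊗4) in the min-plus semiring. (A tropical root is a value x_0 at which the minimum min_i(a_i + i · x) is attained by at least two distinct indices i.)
Roots: {-2, -1, 1, 8}

Each tropical root is a break point of the lower envelope of the lines y = a_i + i · x (there are 5 lines, with slopes 0, 1, ..., 4). Only the lines that attain the minimum somewhere contribute to roots; other lines are dominated. Here the surviving (envelope) indices are i = 4, i = 3, i = 2, i = 1, i = 0.
Intersections between consecutive envelope lines give the roots: for adjacent envelope indices i < j the intersection is x = (a_i − a_j) / (j − i). Reading off the sorted break points: {-2, -1, 1, 8}.
Verification: at each break x_0, at least two indices attain the minimum of min_i(a_i + i · x_0).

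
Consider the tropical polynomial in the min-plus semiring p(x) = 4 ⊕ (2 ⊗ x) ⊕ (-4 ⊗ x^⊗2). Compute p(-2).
p(-2) = -8

A tropical monomial a ⊗ x^⊗i evaluates to a + i · x. Evaluating each term at x = -2:
  Term 0 contributes 4 + 0 · -2 = 4
  Term 1 contributes 2 + 1 · -2 = 0
  Term 2 contributes -4 + 2 · -2 = -8
p(-2) = ⊕ of these = min[4, 0, -8] = -8.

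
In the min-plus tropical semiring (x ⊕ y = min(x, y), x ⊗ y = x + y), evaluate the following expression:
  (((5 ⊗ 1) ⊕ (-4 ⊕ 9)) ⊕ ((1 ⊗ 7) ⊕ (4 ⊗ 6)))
(((5 ⊗ 1) ⊕ (-4 ⊕ 9)) ⊕ ((1 ⊗ 7) ⊕ (4 ⊗ 6))) = -4

Expand innermost to outermost. Recall ⊕ takes the minimum of its arguments and ⊗ takes their sum. Working out the expression (((5 ⊗ 1) ⊕ (-4 ⊕ 9)) ⊕ ((1 ⊗ 7) ⊕ (4 ⊗ 6))) gives -4.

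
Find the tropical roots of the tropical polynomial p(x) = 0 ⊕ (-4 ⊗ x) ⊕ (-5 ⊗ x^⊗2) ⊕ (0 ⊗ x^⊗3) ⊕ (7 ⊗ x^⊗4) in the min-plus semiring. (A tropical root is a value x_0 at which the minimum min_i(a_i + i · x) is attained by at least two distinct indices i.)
Roots: {-7, -5, 1, 4}

Each tropical root is a break point of the lower envelope of the lines y = a_i + i · x (there are 5 lines, with slopes 0, 1, ..., 4). Only the lines that attain the minimum somewhere contribute to roots; other lines are dominated. Here the surviving (envelope) indices are i = 4, i = 3, i = 2, i = 1, i = 0.
Intersections between consecutive envelope lines give the roots: for adjacent envelope indices i < j the intersection is x = (a_i − a_j) / (j − i). Reading off the sorted break points: {-7, -5, 1, 4}.
Verification: at each break x_0, at least two indices attain the minimum of min_i(a_i + i · x_0).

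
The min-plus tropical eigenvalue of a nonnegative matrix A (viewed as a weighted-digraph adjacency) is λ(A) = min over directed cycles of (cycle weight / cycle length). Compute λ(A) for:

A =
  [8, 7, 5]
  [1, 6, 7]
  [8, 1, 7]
λ(A) = 7/3

Enumerate directed cycles and compute their means (weight / length). Sample:
  cycle 0 → 0: weight = 8, length = 1, mean = 8/1 ≈ 8.000
  cycle 1 → 1: weight = 6, length = 1, mean = 6/1 ≈ 6.000
  cycle 2 → 2: weight = 7, length = 1, mean = 7/1 ≈ 7.000
  cycle 0 → 1 → 0: weight = 8, length = 2, mean = 8/2 ≈ 4.000
  cycle 0 → 2 → 0: weight = 13, length = 2, mean = 13/2 ≈ 6.500
  cycle 1 → 0 → 1: weight = 8, length = 2, mean = 8/2 ≈ 4.000
Minimum mean = 2.333, attained e.g. along the cycle 0 → 2 → 1 → 0 with weight 7 and length 3. So λ(A) = 7/3 = 7/3.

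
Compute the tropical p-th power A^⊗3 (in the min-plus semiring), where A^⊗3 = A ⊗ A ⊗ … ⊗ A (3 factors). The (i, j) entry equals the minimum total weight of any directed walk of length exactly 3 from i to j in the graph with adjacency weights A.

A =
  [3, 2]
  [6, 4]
A^⊗3 =
  [9, 8]
  [12, 11]

Each entry (A^⊗3)_ij equals the minimum over all length-3 walks i = v_0 → v_1 → … → v_3 = j of Σ_t A[v_t][v_{t+1}]. For example, for (i, j) = (0, 1) we minimise over 4 possible intermediate vertex sequences; the minimum is 8, attained along the walk 0 → 0 → 0 → 1.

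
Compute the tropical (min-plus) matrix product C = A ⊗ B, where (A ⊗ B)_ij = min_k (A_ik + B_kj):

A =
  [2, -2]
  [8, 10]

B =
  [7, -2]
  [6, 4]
A ⊗ B =
  [4, 0]
  [15, 6]

Apply the min-plus product entry-by-entry:
  C[0][0] = min over k of (A[0][0] + B[0][0] = 2 + 7 = 9, A[0][1] + B[1][0] = -2 + 6 = 4) = 4 (attained at k = 1)
  C[0][1] = min over k of (A[0][0] + B[0][1] = 2 + -2 = 0, A[0][1] + B[1][1] = -2 + 4 = 2) = 0 (attained at k = 0)
  C[1][0] = min over k of (A[1][0] + B[0][0] = 8 + 7 = 15, A[1][1] + B[1][0] = 10 + 6 = 16) = 15 (attained at k = 0)
  C[1][1] = min over k of (A[1][0] + B[0][1] = 8 + -2 = 6, A[1][1] + B[1][1] = 10 + 4 = 14) = 6 (attained at k = 0)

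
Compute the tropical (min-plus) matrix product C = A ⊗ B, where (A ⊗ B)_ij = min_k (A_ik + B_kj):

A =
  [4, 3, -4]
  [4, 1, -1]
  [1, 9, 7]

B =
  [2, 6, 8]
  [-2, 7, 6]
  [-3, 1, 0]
A ⊗ B =
  [-7, -3, -4]
  [-4, 0, -1]
  [3, 7, 7]

Apply the min-plus product entry-by-entry:
  C[0][0] = min over k of (A[0][0] + B[0][0] = 4 + 2 = 6, A[0][1] + B[1][0] = 3 + -2 = 1, A[0][2] + B[2][0] = -4 + -3 = -7) = -7 (attained at k = 2)
  C[0][1] = min over k of (A[0][0] + B[0][1] = 4 + 6 = 10, A[0][1] + B[1][1] = 3 + 7 = 10, A[0][2] + B[2][1] = -4 + 1 = -3) = -3 (attained at k = 2)
  C[0][2] = min over k of (A[0][0] + B[0][2] = 4 + 8 = 12, A[0][1] + B[1][2] = 3 + 6 = 9, A[0][2] + B[2][2] = -4 + 0 = -4) = -4 (attained at k = 2)
  C[1][0] = min over k of (A[1][0] + B[0][0] = 4 + 2 = 6, A[1][1] + B[1][0] = 1 + -2 = -1, A[1][2] + B[2][0] = -1 + -3 = -4) = -4 (attained at k = 2)
  C[1][1] = min over k of (A[1][0] + B[0][1] = 4 + 6 = 10, A[1][1] + B[1][1] = 1 + 7 = 8, A[1][2] + B[2][1] = -1 + 1 = 0) = 0 (attained at k = 2)
  C[1][2] = min over k of (A[1][0] + B[0][2] = 4 + 8 = 12, A[1][1] + B[1][2] = 1 + 6 = 7, A[1][2] + B[2][2] = -1 + 0 = -1) = -1 (attained at k = 2)
  C[2][0] = min over k of (A[2][0] + B[0][0] = 1 + 2 = 3, A[2][1] + B[1][0] = 9 + -2 = 7, A[2][2] + B[2][0] = 7 + -3 = 4) = 3 (attained at k = 0)
  C[2][1] = min over k of (A[2][0] + B[0][1] = 1 + 6 = 7, A[2][1] + B[1][1] = 9 + 7 = 16, A[2][2] + B[2][1] = 7 + 1 = 8) = 7 (attained at k = 0)
  C[2][2] = min over k of (A[2][0] + B[0][2] = 1 + 8 = 9, A[2][1] + B[1][2] = 9 + 6 = 15, A[2][2] + B[2][2] = 7 + 0 = 7) = 7 (attained at k = 2)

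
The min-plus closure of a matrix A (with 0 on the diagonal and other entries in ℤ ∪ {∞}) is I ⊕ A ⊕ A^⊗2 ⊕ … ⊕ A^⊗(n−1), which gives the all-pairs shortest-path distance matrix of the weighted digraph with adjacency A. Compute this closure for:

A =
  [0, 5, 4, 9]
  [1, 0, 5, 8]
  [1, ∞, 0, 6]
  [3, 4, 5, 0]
Closure =
  [0, 5, 4, 9]
  [1, 0, 5, 8]
  [1, 6, 0, 6]
  [3, 4, 5, 0]

This is the Floyd-Warshall all-pairs shortest-path computation. For each intermediate vertex k = 0, 1, …, 3, update dist[i][j] ← min(dist[i][j], dist[i][k] + dist[k][j]). The final matrix gives, for each (i, j), the minimum total weight of any directed path from i to j (possibly empty when i = j).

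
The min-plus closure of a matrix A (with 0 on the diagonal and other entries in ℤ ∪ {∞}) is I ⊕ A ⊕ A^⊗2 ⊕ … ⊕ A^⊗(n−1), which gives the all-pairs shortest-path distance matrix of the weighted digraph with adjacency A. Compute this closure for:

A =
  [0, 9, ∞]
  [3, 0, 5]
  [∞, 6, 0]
Closure =
  [0, 9, 14]
  [3, 0, 5]
  [9, 6, 0]

This is the Floyd-Warshall all-pairs shortest-path computation. For each intermediate vertex k = 0, 1, …, 2, update dist[i][j] ← min(dist[i][j], dist[i][k] + dist[k][j]). The final matrix gives, for each (i, j), the minimum total weight of any directed path from i to j (possibly empty when i = j).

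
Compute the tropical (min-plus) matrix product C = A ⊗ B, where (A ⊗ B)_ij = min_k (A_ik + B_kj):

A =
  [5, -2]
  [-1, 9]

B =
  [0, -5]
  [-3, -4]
A ⊗ B =
  [-5, -6]
  [-1, -6]

Apply the min-plus product entry-by-entry:
  C[0][0] = min over k of (A[0][0] + B[0][0] = 5 + 0 = 5, A[0][1] + B[1][0] = -2 + -3 = -5) = -5 (attained at k = 1)
  C[0][1] = min over k of (A[0][0] + B[0][1] = 5 + -5 = 0, A[0][1] + B[1][1] = -2 + -4 = -6) = -6 (attained at k = 1)
  C[1][0] = min over k of (A[1][0] + B[0][0] = -1 + 0 = -1, A[1][1] + B[1][0] = 9 + -3 = 6) = -1 (attained at k = 0)
  C[1][1] = min over k of (A[1][0] + B[0][1] = -1 + -5 = -6, A[1][1] + B[1][1] = 9 + -4 = 5) = -6 (attained at k = 0)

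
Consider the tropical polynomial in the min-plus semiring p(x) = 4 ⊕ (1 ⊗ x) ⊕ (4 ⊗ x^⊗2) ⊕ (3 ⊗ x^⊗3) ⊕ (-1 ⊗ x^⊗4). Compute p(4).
p(4) = 4

A tropical monomial a ⊗ x^⊗i evaluates to a + i · x. Evaluating each term at x = 4:
  Term 0 contributes 4 + 0 · 4 = 4
  Term 1 contributes 1 + 1 · 4 = 5
  Term 2 contributes 4 + 2 · 4 = 12
  Term 3 contributes 3 + 3 · 4 = 15
  Term 4 contributes -1 + 4 · 4 = 15
p(4) = ⊕ of these = min[4, 5, 12, 15, 15] = 4.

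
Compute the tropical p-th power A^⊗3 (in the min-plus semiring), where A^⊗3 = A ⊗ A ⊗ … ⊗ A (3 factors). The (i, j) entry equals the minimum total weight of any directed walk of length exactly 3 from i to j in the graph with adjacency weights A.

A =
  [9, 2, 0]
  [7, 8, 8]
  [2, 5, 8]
A^⊗3 =
  [10, 4, 2]
  [9, 12, 10]
  [4, 7, 10]

Each entry (A^⊗3)_ij equals the minimum over all length-3 walks i = v_0 → v_1 → … → v_3 = j of Σ_t A[v_t][v_{t+1}]. For example, for (i, j) = (0, 2) we minimise over 9 possible intermediate vertex sequences; the minimum is 2, attained along the walk 0 → 2 → 0 → 2.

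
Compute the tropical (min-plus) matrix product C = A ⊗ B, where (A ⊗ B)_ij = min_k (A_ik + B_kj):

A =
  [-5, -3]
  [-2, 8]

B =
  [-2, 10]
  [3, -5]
A ⊗ B =
  [-7, -8]
  [-4, 3]

Apply the min-plus product entry-by-entry:
  C[0][0] = min over k of (A[0][0] + B[0][0] = -5 + -2 = -7, A[0][1] + B[1][0] = -3 + 3 = 0) = -7 (attained at k = 0)
  C[0][1] = min over k of (A[0][0] + B[0][1] = -5 + 10 = 5, A[0][1] + B[1][1] = -3 + -5 = -8) = -8 (attained at k = 1)
  C[1][0] = min over k of (A[1][0] + B[0][0] = -2 + -2 = -4, A[1][1] + B[1][0] = 8 + 3 = 11) = -4 (attained at k = 0)
  C[1][1] = min over k of (A[1][0] + B[0][1] = -2 + 10 = 8, A[1][1] + B[1][1] = 8 + -5 = 3) = 3 (attained at k = 1)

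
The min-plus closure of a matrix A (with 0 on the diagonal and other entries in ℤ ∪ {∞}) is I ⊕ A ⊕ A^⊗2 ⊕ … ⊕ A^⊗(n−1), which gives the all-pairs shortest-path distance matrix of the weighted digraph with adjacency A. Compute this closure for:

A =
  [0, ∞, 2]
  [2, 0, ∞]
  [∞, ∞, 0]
Closure =
  [0, ∞, 2]
  [2, 0, 4]
  [∞, ∞, 0]

This is the Floyd-Warshall all-pairs shortest-path computation. For each intermediate vertex k = 0, 1, …, 2, update dist[i][j] ← min(dist[i][j], dist[i][k] + dist[k][j]). The final matrix gives, for each (i, j), the minimum total weight of any directed path from i to j (possibly empty when i = j).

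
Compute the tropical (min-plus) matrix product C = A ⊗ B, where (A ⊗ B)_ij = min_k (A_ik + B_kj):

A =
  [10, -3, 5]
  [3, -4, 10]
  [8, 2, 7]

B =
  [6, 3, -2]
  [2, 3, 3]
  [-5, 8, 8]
A ⊗ B =
  [-1, 0, 0]
  [-2, -1, -1]
  [2, 5, 5]

Apply the min-plus product entry-by-entry:
  C[0][0] = min over k of (A[0][0] + B[0][0] = 10 + 6 = 16, A[0][1] + B[1][0] = -3 + 2 = -1, A[0][2] + B[2][0] = 5 + -5 = 0) = -1 (attained at k = 1)
  C[0][1] = min over k of (A[0][0] + B[0][1] = 10 + 3 = 13, A[0][1] + B[1][1] = -3 + 3 = 0, A[0][2] + B[2][1] = 5 + 8 = 13) = 0 (attained at k = 1)
  C[0][2] = min over k of (A[0][0] + B[0][2] = 10 + -2 = 8, A[0][1] + B[1][2] = -3 + 3 = 0, A[0][2] + B[2][2] = 5 + 8 = 13) = 0 (attained at k = 1)
  C[1][0] = min over k of (A[1][0] + B[0][0] = 3 + 6 = 9, A[1][1] + B[1][0] = -4 + 2 = -2, A[1][2] + B[2][0] = 10 + -5 = 5) = -2 (attained at k = 1)
  C[1][1] = min over k of (A[1][0] + B[0][1] = 3 + 3 = 6, A[1][1] + B[1][1] = -4 + 3 = -1, A[1][2] + B[2][1] = 10 + 8 = 18) = -1 (attained at k = 1)
  C[1][2] = min over k of (A[1][0] + B[0][2] = 3 + -2 = 1, A[1][1] + B[1][2] = -4 + 3 = -1, A[1][2] + B[2][2] = 10 + 8 = 18) = -1 (attained at k = 1)
  C[2][0] = min over k of (A[2][0] + B[0][0] = 8 + 6 = 14, A[2][1] + B[1][0] = 2 + 2 = 4, A[2][2] + B[2][0] = 7 + -5 = 2) = 2 (attained at k = 2)
  C[2][1] = min over k of (A[2][0] + B[0][1] = 8 + 3 = 11, A[2][1] + B[1][1] = 2 + 3 = 5, A[2][2] + B[2][1] = 7 + 8 = 15) = 5 (attained at k = 1)
  C[2][2] = min over k of (A[2][0] + B[0][2] = 8 + -2 = 6, A[2][1] + B[1][2] = 2 + 3 = 5, A[2][2] + B[2][2] = 7 + 8 = 15) = 5 (attained at k = 1)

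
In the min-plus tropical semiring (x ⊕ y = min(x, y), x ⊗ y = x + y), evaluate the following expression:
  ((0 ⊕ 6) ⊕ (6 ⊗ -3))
((0 ⊕ 6) ⊕ (6 ⊗ -3)) = 0

Expand innermost to outermost. Recall ⊕ takes the minimum of its arguments and ⊗ takes their sum. Working out the expression ((0 ⊕ 6) ⊕ (6 ⊗ -3)) gives 0.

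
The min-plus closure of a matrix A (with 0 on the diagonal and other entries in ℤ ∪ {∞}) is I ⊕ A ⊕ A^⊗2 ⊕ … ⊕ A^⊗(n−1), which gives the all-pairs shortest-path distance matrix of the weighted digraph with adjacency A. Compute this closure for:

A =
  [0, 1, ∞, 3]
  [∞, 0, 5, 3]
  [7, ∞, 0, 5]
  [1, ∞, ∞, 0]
Closure =
  [0, 1, 6, 3]
  [4, 0, 5, 3]
  [6, 7, 0, 5]
  [1, 2, 7, 0]

This is the Floyd-Warshall all-pairs shortest-path computation. For each intermediate vertex k = 0, 1, …, 3, update dist[i][j] ← min(dist[i][j], dist[i][k] + dist[k][j]). The final matrix gives, for each (i, j), the minimum total weight of any directed path from i to j (possibly empty when i = j).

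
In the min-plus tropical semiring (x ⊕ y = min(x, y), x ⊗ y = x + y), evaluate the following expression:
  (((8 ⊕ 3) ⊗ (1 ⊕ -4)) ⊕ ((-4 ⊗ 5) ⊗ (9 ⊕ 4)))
(((8 ⊕ 3) ⊗ (1 ⊕ -4)) ⊕ ((-4 ⊗ 5) ⊗ (9 ⊕ 4))) = -1

Expand innermost to outermost. Recall ⊕ takes the minimum of its arguments and ⊗ takes their sum. Working out the expression (((8 ⊕ 3) ⊗ (1 ⊕ -4)) ⊕ ((-4 ⊗ 5) ⊗ (9 ⊕ 4))) gives -1.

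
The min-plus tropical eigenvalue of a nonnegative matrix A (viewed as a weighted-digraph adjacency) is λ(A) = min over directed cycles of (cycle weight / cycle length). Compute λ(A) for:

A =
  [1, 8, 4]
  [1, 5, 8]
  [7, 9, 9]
λ(A) = 1

Enumerate directed cycles and compute their means (weight / length). Sample:
  cycle 0 → 0: weight = 1, length = 1, mean = 1/1 ≈ 1.000
  cycle 1 → 1: weight = 5, length = 1, mean = 5/1 ≈ 5.000
  cycle 2 → 2: weight = 9, length = 1, mean = 9/1 ≈ 9.000
  cycle 0 → 1 → 0: weight = 9, length = 2, mean = 9/2 ≈ 4.500
  cycle 0 → 2 → 0: weight = 11, length = 2, mean = 11/2 ≈ 5.500
  cycle 1 → 0 → 1: weight = 9, length = 2, mean = 9/2 ≈ 4.500
Minimum mean = 1.000, attained e.g. along the cycle 0 → 0 with weight 1 and length 1. So λ(A) = 1/1 = 1.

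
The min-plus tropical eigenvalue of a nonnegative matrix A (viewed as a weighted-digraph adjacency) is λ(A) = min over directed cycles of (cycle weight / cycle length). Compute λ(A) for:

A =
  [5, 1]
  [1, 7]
λ(A) = 1

Enumerate directed cycles and compute their means (weight / length). Sample:
  cycle 0 → 0: weight = 5, length = 1, mean = 5/1 ≈ 5.000
  cycle 1 → 1: weight = 7, length = 1, mean = 7/1 ≈ 7.000
  cycle 0 → 1 → 0: weight = 2, length = 2, mean = 2/2 ≈ 1.000
  cycle 1 → 0 → 1: weight = 2, length = 2, mean = 2/2 ≈ 1.000
Minimum mean = 1.000, attained e.g. along the cycle 0 → 1 → 0 with weight 2 and length 2. So λ(A) = 2/2 = 1.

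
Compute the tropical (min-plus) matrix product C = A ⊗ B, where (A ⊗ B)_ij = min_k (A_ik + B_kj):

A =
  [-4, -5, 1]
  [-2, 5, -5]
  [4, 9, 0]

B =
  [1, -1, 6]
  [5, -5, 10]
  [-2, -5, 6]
A ⊗ B =
  [-3, -10, 2]
  [-7, -10, 1]
  [-2, -5, 6]

Apply the min-plus product entry-by-entry:
  C[0][0] = min over k of (A[0][0] + B[0][0] = -4 + 1 = -3, A[0][1] + B[1][0] = -5 + 5 = 0, A[0][2] + B[2][0] = 1 + -2 = -1) = -3 (attained at k = 0)
  C[0][1] = min over k of (A[0][0] + B[0][1] = -4 + -1 = -5, A[0][1] + B[1][1] = -5 + -5 = -10, A[0][2] + B[2][1] = 1 + -5 = -4) = -10 (attained at k = 1)
  C[0][2] = min over k of (A[0][0] + B[0][2] = -4 + 6 = 2, A[0][1] + B[1][2] = -5 + 10 = 5, A[0][2] + B[2][2] = 1 + 6 = 7) = 2 (attained at k = 0)
  C[1][0] = min over k of (A[1][0] + B[0][0] = -2 + 1 = -1, A[1][1] + B[1][0] = 5 + 5 = 10, A[1][2] + B[2][0] = -5 + -2 = -7) = -7 (attained at k = 2)
  C[1][1] = min over k of (A[1][0] + B[0][1] = -2 + -1 = -3, A[1][1] + B[1][1] = 5 + -5 = 0, A[1][2] + B[2][1] = -5 + -5 = -10) = -10 (attained at k = 2)
  C[1][2] = min over k of (A[1][0] + B[0][2] = -2 + 6 = 4, A[1][1] + B[1][2] = 5 + 10 = 15, A[1][2] + B[2][2] = -5 + 6 = 1) = 1 (attained at k = 2)
  C[2][0] = min over k of (A[2][0] + B[0][0] = 4 + 1 = 5, A[2][1] + B[1][0] = 9 + 5 = 14, A[2][2] + B[2][0] = 0 + -2 = -2) = -2 (attained at k = 2)
  C[2][1] = min over k of (A[2][0] + B[0][1] = 4 + -1 = 3, A[2][1] + B[1][1] = 9 + -5 = 4, A[2][2] + B[2][1] = 0 + -5 = -5) = -5 (attained at k = 2)
  C[2][2] = min over k of (A[2][0] + B[0][2] = 4 + 6 = 10, A[2][1] + B[1][2] = 9 + 10 = 19, A[2][2] + B[2][2] = 0 + 6 = 6) = 6 (attained at k = 2)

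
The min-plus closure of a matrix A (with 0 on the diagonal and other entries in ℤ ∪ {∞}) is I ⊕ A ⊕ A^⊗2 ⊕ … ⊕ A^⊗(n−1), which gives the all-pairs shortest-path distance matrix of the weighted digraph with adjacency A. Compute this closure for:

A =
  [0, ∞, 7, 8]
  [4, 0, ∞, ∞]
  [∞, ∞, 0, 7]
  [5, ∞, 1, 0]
Closure =
  [0, ∞, 7, 8]
  [4, 0, 11, 12]
  [12, ∞, 0, 7]
  [5, ∞, 1, 0]

This is the Floyd-Warshall all-pairs shortest-path computation. For each intermediate vertex k = 0, 1, …, 3, update dist[i][j] ← min(dist[i][j], dist[i][k] + dist[k][j]). The final matrix gives, for each (i, j), the minimum total weight of any directed path from i to j (possibly empty when i = j).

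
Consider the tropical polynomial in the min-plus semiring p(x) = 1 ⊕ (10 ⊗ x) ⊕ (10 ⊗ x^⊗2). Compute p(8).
p(8) = 1

A tropical monomial a ⊗ x^⊗i evaluates to a + i · x. Evaluating each term at x = 8:
  Term 0 contributes 1 + 0 · 8 = 1
  Term 1 contributes 10 + 1 · 8 = 18
  Term 2 contributes 10 + 2 · 8 = 26
p(8) = ⊕ of these = min[1, 18, 26] = 1.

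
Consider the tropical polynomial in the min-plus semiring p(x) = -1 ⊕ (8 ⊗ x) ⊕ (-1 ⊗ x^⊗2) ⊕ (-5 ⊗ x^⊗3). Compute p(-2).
p(-2) = -11

A tropical monomial a ⊗ x^⊗i evaluates to a + i · x. Evaluating each term at x = -2:
  Term 0 contributes -1 + 0 · -2 = -1
  Term 1 contributes 8 + 1 · -2 = 6
  Term 2 contributes -1 + 2 · -2 = -5
  Term 3 contributes -5 + 3 · -2 = -11
p(-2) = ⊕ of these = min[-1, 6, -5, -11] = -11.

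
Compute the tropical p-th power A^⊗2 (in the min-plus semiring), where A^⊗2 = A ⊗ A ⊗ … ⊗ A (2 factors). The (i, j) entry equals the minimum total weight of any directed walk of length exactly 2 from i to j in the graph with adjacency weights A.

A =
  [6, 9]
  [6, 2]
A^⊗2 =
  [12, 11]
  [8, 4]

Each entry (A^⊗2)_ij equals the minimum over all length-2 walks i = v_0 → v_1 → … → v_2 = j of Σ_t A[v_t][v_{t+1}]. For example, for (i, j) = (0, 1) we minimise over 2 possible intermediate vertex sequences; the minimum is 11, attained along the walk 0 → 1 → 1.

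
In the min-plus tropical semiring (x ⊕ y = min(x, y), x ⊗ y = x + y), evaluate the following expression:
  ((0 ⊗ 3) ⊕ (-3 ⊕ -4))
((0 ⊗ 3) ⊕ (-3 ⊕ -4)) = -4

Expand innermost to outermost. Recall ⊕ takes the minimum of its arguments and ⊗ takes their sum. Working out the expression ((0 ⊗ 3) ⊕ (-3 ⊕ -4)) gives -4.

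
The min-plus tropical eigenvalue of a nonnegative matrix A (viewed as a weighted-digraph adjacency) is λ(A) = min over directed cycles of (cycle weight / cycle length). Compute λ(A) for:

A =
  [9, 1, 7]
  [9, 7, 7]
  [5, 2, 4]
λ(A) = 4

Enumerate directed cycles and compute their means (weight / length). Sample:
  cycle 0 → 0: weight = 9, length = 1, mean = 9/1 ≈ 9.000
  cycle 1 → 1: weight = 7, length = 1, mean = 7/1 ≈ 7.000
  cycle 2 → 2: weight = 4, length = 1, mean = 4/1 ≈ 4.000
  cycle 0 → 1 → 0: weight = 10, length = 2, mean = 10/2 ≈ 5.000
  cycle 0 → 2 → 0: weight = 12, length = 2, mean = 12/2 ≈ 6.000
  cycle 1 → 0 → 1: weight = 10, length = 2, mean = 10/2 ≈ 5.000
Minimum mean = 4.000, attained e.g. along the cycle 2 → 2 with weight 4 and length 1. So λ(A) = 4/1 = 4.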